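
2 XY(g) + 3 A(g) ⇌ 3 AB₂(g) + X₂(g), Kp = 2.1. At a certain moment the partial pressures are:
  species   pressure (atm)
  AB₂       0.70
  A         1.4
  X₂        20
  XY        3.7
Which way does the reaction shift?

Qp = P(AB₂)³·P(X₂) / (P(XY)²·P(A)³) = (0.70)³·(20) / ((3.7)²·(1.4)³) = 0.18
Qp = 0.18 < Kp = 2.1, so the forward reaction proceeds.

toward products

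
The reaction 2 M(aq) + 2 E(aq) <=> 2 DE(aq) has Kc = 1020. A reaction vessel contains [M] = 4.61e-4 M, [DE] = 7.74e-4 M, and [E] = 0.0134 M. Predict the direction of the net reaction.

in the reverse direction

Qc = [DE]² / ([M]²·[E]²) = (7.74e-4)² / ((4.61e-4)²·(0.0134)²) = 15700
Qc = 15700 > Kc = 1020, so the reverse reaction proceeds.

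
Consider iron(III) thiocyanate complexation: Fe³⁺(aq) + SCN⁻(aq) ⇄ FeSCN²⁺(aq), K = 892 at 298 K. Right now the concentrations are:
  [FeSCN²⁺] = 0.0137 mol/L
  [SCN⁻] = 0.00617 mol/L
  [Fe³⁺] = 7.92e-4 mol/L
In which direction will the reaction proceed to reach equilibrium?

reverse (toward reactants)

Q = [FeSCN²⁺] / ([Fe³⁺]·[SCN⁻]) = (0.0137) / ((7.92e-4)·(0.00617)) = 2800
Q = 2800 > K = 892, so the reverse reaction proceeds.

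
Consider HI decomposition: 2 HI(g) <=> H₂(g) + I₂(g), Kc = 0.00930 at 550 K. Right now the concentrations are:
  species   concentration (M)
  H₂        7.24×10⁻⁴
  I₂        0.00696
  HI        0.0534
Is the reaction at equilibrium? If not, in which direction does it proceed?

Qc = [H₂]·[I₂] / [HI]² = (7.24×10⁻⁴)·(0.00696) / (0.0534)² = 0.00177
Qc = 0.00177 < Kc = 0.00930, so the forward reaction proceeds.

forward (toward products)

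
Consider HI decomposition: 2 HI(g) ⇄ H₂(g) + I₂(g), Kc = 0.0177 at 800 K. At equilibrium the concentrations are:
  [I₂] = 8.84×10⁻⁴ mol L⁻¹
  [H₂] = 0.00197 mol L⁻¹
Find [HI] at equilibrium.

[HI] = 0.00992 mol L⁻¹

At equilibrium, Kc = [H₂]·[I₂] / [HI]² = 0.0177.
(0.00197)·(8.84×10⁻⁴) / ([HI])² = 0.0177
[HI]² = 9.84×10⁻⁵ ⇒ [HI] = 0.00992 mol L⁻¹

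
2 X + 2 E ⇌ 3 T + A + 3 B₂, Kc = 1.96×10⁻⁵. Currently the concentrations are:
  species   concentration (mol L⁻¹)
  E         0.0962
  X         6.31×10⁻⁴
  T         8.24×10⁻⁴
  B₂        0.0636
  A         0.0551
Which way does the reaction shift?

forward (toward products)

Qc = [T]³·[A]·[B₂]³ / ([X]²·[E]²) = (8.24×10⁻⁴)³·(0.0551)·(0.0636)³ / ((6.31×10⁻⁴)²·(0.0962)²) = 2.15×10⁻⁶
Qc = 2.15×10⁻⁶ < Kc = 1.96×10⁻⁵, so the forward reaction proceeds.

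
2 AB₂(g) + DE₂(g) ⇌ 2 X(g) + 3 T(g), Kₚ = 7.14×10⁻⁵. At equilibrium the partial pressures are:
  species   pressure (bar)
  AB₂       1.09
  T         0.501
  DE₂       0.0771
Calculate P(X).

P(X) = 0.00721 bar

At equilibrium, Kₚ = P(X)²·P(T)³ / (P(AB₂)²·P(DE₂)) = 7.14×10⁻⁵.
(P(X))²·(0.501)³ / ((1.09)²·(0.0771)) = 7.14×10⁻⁵
P(X)² = 5.20×10⁻⁵ ⇒ P(X) = 0.00721 bar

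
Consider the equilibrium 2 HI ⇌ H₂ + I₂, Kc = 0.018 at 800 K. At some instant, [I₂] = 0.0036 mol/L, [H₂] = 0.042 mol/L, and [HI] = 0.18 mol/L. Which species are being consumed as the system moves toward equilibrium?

Qc = [H₂]·[I₂] / [HI]² = (0.042)·(0.0036) / (0.18)² = 0.0047
Qc = 0.0047 < Kc = 0.018: net forward reaction.

HI (reactants)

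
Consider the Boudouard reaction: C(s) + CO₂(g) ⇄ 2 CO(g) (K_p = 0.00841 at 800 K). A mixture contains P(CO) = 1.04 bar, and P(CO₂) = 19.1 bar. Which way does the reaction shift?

(C is a pure solid — omitted from Q_p.)
Q_p = P(CO)² / P(CO₂) = (1.04)² / (19.1) = 0.0566
Q_p = 0.0566 > K_p = 0.00841, so the reverse reaction proceeds.

to the left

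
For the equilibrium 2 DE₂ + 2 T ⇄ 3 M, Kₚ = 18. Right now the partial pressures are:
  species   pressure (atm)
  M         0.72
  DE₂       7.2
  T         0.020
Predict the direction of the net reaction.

Qₚ = P(M)³ / (P(DE₂)²·P(T)²) = (0.72)³ / ((7.2)²·(0.020)²) = 18
Qₚ = 18 = Kₚ, so the system is already at equilibrium.

no net change (already at equilibrium)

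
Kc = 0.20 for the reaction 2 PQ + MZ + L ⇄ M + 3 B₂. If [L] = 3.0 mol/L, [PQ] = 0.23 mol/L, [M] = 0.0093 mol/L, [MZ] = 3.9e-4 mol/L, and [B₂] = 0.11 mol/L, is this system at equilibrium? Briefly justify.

Qc = [M]·[B₂]³ / ([PQ]²·[MZ]·[L]) = (0.0093)·(0.11)³ / ((0.23)²·(3.9e-4)·(3.0)) = 0.20
Qc = 0.20 = Kc; the system is at equilibrium.

yes, at equilibrium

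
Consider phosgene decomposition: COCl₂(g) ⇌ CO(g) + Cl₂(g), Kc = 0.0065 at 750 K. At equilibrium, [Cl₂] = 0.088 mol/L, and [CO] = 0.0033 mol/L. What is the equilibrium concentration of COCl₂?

At equilibrium, Kc = [CO]·[Cl₂] / [COCl₂] = 0.0065.
(0.0033)·(0.088) / ([COCl₂]) = 0.0065
[COCl₂] = 0.0447 = 0.045 mol/L

[COCl₂] = 0.045 mol/L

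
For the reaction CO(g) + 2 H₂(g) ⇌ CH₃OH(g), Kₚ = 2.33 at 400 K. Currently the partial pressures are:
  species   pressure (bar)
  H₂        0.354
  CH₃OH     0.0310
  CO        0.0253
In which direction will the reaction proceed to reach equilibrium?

Qₚ = P(CH₃OH) / (P(CO)·P(H₂)²) = (0.0310) / ((0.0253)·(0.354)²) = 9.78
Qₚ = 9.78 > Kₚ = 2.33, so the reverse reaction proceeds.

reverse (toward reactants)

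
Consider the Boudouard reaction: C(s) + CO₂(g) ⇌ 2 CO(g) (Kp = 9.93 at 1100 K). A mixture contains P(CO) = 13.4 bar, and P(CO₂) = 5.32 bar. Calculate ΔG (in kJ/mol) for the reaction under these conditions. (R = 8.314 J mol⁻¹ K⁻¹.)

(C is a pure solid — omitted from Qp.)
Qp = P(CO)² / P(CO₂) = (13.4)² / (5.32) = 33.8
ΔG = RT ln(Qp/Kp) = (8.314 J mol⁻¹ K⁻¹)(1100 K) × ln(33.8/9.93)
   = (9.145 kJ/mol)(1.225) = 11.2 kJ/mol
ΔG > 0, so the forward reaction is non-spontaneous (proceeds in reverse).

ΔG = 11.2 kJ/mol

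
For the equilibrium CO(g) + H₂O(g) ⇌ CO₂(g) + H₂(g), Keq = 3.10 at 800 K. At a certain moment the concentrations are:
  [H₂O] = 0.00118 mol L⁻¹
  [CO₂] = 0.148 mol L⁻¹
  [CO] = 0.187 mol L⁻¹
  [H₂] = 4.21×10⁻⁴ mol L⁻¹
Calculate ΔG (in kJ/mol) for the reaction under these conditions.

ΔG = -15.9 kJ/mol

Q = [CO₂]·[H₂] / ([CO]·[H₂O]) = (0.148)·(4.21×10⁻⁴) / ((0.187)·(0.00118)) = 0.282
ΔG = RT ln(Q/Keq) = (8.314 J mol⁻¹ K⁻¹)(800 K) × ln(0.282/3.10)
   = (6.651 kJ/mol)(-2.397) = -15.9 kJ/mol
ΔG < 0, so the forward reaction is spontaneous (proceeds forward).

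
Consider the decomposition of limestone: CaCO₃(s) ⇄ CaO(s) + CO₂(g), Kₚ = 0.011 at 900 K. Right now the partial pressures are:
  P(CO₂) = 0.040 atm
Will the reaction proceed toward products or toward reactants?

(CaCO₃, CaO are pure solids — omitted from Qₚ.)
Qₚ = P(CO₂) = 0.040
Qₚ = 0.040 > Kₚ = 0.011, so the reverse reaction proceeds.

to the left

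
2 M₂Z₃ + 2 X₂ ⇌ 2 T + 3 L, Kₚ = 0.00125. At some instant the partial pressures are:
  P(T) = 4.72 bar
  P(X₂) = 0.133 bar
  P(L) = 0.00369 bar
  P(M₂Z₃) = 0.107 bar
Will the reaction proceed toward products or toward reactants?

reverse (toward reactants)

Qₚ = P(T)²·P(L)³ / (P(M₂Z₃)²·P(X₂)²) = (4.72)²·(0.00369)³ / ((0.107)²·(0.133)²) = 0.00553
Qₚ = 0.00553 > Kₚ = 0.00125, so the reverse reaction proceeds.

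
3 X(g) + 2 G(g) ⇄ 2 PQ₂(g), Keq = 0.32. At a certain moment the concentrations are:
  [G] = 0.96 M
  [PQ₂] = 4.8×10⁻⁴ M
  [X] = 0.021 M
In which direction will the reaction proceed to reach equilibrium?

toward products

Q = [PQ₂]² / ([X]³·[G]²) = (4.8×10⁻⁴)² / ((0.021)³·(0.96)²) = 0.027
Q = 0.027 < Keq = 0.32, so the forward reaction proceeds.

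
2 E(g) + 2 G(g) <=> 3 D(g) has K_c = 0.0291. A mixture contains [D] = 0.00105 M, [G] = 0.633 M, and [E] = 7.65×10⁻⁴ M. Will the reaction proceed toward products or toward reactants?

Q_c = [D]³ / ([E]²·[G]²) = (0.00105)³ / ((7.65×10⁻⁴)²·(0.633)²) = 0.00494
Q_c = 0.00494 < K_c = 0.0291, so the forward reaction proceeds.

to the right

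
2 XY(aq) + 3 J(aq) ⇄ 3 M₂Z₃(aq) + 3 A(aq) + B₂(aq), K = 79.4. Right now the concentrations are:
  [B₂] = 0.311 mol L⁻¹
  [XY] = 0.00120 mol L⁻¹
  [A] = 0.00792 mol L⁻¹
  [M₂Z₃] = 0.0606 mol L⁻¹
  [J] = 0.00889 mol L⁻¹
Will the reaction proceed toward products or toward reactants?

toward products

Q = [M₂Z₃]³·[A]³·[B₂] / ([XY]²·[J]³) = (0.0606)³·(0.00792)³·(0.311) / ((0.00120)²·(0.00889)³) = 34.0
Q = 34.0 < K = 79.4, so the forward reaction proceeds.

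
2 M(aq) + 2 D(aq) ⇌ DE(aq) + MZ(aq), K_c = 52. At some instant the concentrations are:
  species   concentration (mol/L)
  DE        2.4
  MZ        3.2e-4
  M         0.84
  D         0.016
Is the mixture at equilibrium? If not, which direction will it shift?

no; Q < K, reaction proceeds forward

Q_c = [DE]·[MZ] / ([M]²·[D]²) = (2.4)·(3.2e-4) / ((0.84)²·(0.016)²) = 4.3
Q_c = 4.3 < K_c = 52: net forward reaction.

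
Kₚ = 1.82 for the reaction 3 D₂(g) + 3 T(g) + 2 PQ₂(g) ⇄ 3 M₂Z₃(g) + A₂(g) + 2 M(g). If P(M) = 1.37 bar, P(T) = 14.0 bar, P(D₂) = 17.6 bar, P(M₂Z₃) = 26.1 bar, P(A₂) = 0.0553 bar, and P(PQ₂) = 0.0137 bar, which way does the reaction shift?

toward products

Qₚ = P(M₂Z₃)³·P(A₂)·P(M)² / (P(D₂)³·P(T)³·P(PQ₂)²) = (26.1)³·(0.0553)·(1.37)² / ((17.6)³·(14.0)³·(0.0137)²) = 0.657
Qₚ = 0.657 < Kₚ = 1.82, so the forward reaction proceeds.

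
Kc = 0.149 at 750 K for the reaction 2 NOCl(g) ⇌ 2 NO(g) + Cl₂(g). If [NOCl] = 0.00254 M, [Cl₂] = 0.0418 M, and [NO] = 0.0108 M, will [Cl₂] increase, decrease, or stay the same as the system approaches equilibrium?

decrease

Qc = [NO]²·[Cl₂] / [NOCl]² = (0.0108)²·(0.0418) / (0.00254)² = 0.756
Qc = 0.756 > Kc = 0.149: net reverse reaction.
Cl₂ is a product, so it decreases.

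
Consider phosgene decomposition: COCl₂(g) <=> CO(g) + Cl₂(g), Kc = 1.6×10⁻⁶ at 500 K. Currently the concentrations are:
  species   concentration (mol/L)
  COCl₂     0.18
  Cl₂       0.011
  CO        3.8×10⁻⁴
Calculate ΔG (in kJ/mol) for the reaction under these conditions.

ΔG = 11.1 kJ/mol

Qc = [CO]·[Cl₂] / [COCl₂] = (3.8×10⁻⁴)·(0.011) / (0.18) = 2.32×10⁻⁵
ΔG = RT ln(Qc/Kc) = (8.314 J mol⁻¹ K⁻¹)(500 K) × ln(2.32×10⁻⁵/1.6×10⁻⁶)
   = (4.157 kJ/mol)(2.674) = 11.1 kJ/mol
ΔG > 0, so the forward reaction is non-spontaneous (proceeds in reverse).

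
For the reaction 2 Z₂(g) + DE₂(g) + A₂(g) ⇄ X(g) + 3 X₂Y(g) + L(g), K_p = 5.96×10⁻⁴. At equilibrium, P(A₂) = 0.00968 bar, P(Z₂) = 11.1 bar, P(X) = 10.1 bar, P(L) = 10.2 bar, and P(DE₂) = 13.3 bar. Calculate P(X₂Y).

P(X₂Y) = 0.0451 bar

At equilibrium, K_p = P(X)·P(X₂Y)³·P(L) / (P(Z₂)²·P(DE₂)·P(A₂)) = 5.96×10⁻⁴.
(10.1)·(P(X₂Y))³·(10.2) / ((11.1)²·(13.3)·(0.00968)) = 5.96×10⁻⁴
P(X₂Y)³ = 9.18×10⁻⁵ ⇒ P(X₂Y) = 0.0451 bar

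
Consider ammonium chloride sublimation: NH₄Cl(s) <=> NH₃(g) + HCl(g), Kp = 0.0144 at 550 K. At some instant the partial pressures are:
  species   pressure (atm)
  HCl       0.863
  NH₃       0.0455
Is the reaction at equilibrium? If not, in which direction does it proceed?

(NH₄Cl is a pure solid — omitted from Qp.)
Qp = P(NH₃)·P(HCl) = (0.0455)·(0.863) = 0.0393
Qp = 0.0393 > Kp = 0.0144, so the reverse reaction proceeds.

reverse (toward reactants)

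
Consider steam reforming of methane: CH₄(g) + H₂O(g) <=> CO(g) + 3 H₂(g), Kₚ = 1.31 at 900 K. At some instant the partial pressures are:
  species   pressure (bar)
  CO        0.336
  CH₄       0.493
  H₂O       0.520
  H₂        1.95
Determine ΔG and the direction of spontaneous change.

ΔG = 15.0 kJ/mol; the forward reaction is non-spontaneous

Qₚ = P(CO)·P(H₂)³ / (P(CH₄)·P(H₂O)) = (0.336)·(1.95)³ / ((0.493)·(0.520)) = 9.72
ΔG = RT ln(Qₚ/Kₚ) = (8.314 J mol⁻¹ K⁻¹)(900 K) × ln(9.72/1.31)
   = (7.483 kJ/mol)(2.004) = 15.0 kJ/mol
ΔG > 0, so the forward reaction is non-spontaneous (proceeds in reverse).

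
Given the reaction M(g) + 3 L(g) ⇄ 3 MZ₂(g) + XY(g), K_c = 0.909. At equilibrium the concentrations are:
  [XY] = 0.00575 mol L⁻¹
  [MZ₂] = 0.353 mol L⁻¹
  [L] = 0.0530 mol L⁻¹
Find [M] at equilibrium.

[M] = 1.87 mol L⁻¹

At equilibrium, K_c = [MZ₂]³·[XY] / ([M]·[L]³) = 0.909.
(0.353)³·(0.00575) / (([M])·(0.0530)³) = 0.909
[M] = 1.87 mol L⁻¹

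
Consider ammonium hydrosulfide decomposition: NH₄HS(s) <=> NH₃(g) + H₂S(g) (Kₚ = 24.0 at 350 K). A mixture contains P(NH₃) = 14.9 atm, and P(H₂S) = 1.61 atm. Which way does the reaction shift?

(NH₄HS is a pure solid — omitted from Qₚ.)
Qₚ = P(NH₃)·P(H₂S) = (14.9)·(1.61) = 24.0
Qₚ = 24.0 = Kₚ, so the system is already at equilibrium.

neither direction; the system is at equilibrium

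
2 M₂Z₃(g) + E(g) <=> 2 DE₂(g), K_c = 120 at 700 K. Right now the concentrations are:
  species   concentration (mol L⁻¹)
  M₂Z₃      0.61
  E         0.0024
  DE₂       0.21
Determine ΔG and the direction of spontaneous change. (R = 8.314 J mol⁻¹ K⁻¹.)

ΔG = -5.17 kJ/mol; the forward reaction is spontaneous

Q_c = [DE₂]² / ([M₂Z₃]²·[E]) = (0.21)² / ((0.61)²·(0.0024)) = 49.4
ΔG = RT ln(Q_c/K_c) = (8.314 J mol⁻¹ K⁻¹)(700 K) × ln(49.4/120)
   = (5.820 kJ/mol)(-0.8875) = -5.17 kJ/mol
ΔG < 0, so the forward reaction is spontaneous (proceeds forward).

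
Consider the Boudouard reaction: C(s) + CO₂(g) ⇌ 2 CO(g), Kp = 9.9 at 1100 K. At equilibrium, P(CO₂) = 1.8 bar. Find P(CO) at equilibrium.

(C is a pure solid — omitted from Kp.)
At equilibrium, Kp = P(CO)² / P(CO₂) = 9.9.
(P(CO))² / (1.8) = 9.9
P(CO)² = 17.8 ⇒ P(CO) = 4.2 bar

P(CO) = 4.2 bar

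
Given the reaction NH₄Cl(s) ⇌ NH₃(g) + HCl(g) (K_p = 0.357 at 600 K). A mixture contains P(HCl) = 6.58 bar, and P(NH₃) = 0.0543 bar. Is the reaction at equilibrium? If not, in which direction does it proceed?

(NH₄Cl is a pure solid — omitted from Q_p.)
Q_p = P(NH₃)·P(HCl) = (0.0543)·(6.58) = 0.357
Q_p = 0.357 = K_p, so the system is already at equilibrium.

neither direction; the system is at equilibrium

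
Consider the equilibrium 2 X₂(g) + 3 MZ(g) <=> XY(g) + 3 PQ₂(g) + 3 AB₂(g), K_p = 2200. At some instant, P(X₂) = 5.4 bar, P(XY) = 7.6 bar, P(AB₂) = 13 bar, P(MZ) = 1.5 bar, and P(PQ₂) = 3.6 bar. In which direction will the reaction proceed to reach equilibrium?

Q_p = P(XY)·P(PQ₂)³·P(AB₂)³ / (P(X₂)²·P(MZ)³) = (7.6)·(3.6)³·(13)³ / ((5.4)²·(1.5)³) = 7900
Q_p = 7900 > K_p = 2200, so the reverse reaction proceeds.

toward reactants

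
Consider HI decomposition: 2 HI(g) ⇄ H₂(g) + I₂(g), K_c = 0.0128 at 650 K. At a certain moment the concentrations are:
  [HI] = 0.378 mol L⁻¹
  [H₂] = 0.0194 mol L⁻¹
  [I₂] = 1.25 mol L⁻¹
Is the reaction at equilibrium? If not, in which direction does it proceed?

Q_c = [H₂]·[I₂] / [HI]² = (0.0194)·(1.25) / (0.378)² = 0.170
Q_c = 0.170 > K_c = 0.0128, so the reverse reaction proceeds.

reverse (toward reactants)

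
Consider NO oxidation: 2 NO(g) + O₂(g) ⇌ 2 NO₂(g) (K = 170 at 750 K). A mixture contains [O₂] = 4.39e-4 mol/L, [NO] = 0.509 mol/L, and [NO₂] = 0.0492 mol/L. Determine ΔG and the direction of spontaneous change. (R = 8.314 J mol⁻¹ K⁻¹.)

ΔG = -13.0 kJ/mol; the forward reaction is spontaneous

Q = [NO₂]² / ([NO]²·[O₂]) = (0.0492)² / ((0.509)²·(4.39e-4)) = 21.3
ΔG = RT ln(Q/K) = (8.314 J mol⁻¹ K⁻¹)(750 K) × ln(21.3/170)
   = (6.236 kJ/mol)(-2.077) = -13.0 kJ/mol
ΔG < 0, so the forward reaction is spontaneous (proceeds forward).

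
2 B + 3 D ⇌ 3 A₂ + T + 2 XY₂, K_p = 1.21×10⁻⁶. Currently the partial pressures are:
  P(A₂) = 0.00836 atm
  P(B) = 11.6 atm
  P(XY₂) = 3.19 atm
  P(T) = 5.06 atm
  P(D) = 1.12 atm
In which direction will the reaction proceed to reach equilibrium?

Q_p = P(A₂)³·P(T)·P(XY₂)² / (P(B)²·P(D)³) = (0.00836)³·(5.06)·(3.19)² / ((11.6)²·(1.12)³) = 1.59×10⁻⁷
Q_p = 1.59×10⁻⁷ < K_p = 1.21×10⁻⁶, so the forward reaction proceeds.

forward (toward products)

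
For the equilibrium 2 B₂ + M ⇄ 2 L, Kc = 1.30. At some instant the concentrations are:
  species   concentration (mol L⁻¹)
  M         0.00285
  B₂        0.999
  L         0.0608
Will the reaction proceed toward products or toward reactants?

Qc = [L]² / ([B₂]²·[M]) = (0.0608)² / ((0.999)²·(0.00285)) = 1.30
Qc = 1.30 = Kc, so the system is already at equilibrium.

neither direction; the system is at equilibrium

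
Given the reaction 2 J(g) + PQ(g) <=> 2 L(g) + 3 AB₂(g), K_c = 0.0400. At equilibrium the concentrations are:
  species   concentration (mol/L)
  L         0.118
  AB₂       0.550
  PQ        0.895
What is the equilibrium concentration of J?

At equilibrium, K_c = [L]²·[AB₂]³ / ([J]²·[PQ]) = 0.0400.
(0.118)²·(0.550)³ / (([J])²·(0.895)) = 0.0400
[J]² = 0.0647 ⇒ [J] = 0.254 mol/L

[J] = 0.254 mol/L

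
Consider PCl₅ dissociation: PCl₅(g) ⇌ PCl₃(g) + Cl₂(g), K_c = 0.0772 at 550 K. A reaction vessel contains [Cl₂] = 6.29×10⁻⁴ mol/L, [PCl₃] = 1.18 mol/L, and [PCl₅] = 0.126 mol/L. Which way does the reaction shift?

Q_c = [PCl₃]·[Cl₂] / [PCl₅] = (1.18)·(6.29×10⁻⁴) / (0.126) = 0.00589
Q_c = 0.00589 < K_c = 0.0772, so the forward reaction proceeds.

toward products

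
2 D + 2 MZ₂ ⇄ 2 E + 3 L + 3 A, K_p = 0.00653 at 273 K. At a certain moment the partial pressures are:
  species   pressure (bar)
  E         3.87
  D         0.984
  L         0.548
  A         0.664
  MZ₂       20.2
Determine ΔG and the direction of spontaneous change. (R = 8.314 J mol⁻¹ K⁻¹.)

Q_p = P(E)²·P(L)³·P(A)³ / (P(D)²·P(MZ₂)²) = (3.87)²·(0.548)³·(0.664)³ / ((0.984)²·(20.2)²) = 0.00183
ΔG = RT ln(Q_p/K_p) = (8.314 J mol⁻¹ K⁻¹)(273 K) × ln(0.00183/0.00653)
   = (2.270 kJ/mol)(-1.272) = -2.89 kJ/mol
ΔG < 0, so the forward reaction is spontaneous (proceeds forward).

ΔG = -2.89 kJ/mol; the forward reaction is spontaneous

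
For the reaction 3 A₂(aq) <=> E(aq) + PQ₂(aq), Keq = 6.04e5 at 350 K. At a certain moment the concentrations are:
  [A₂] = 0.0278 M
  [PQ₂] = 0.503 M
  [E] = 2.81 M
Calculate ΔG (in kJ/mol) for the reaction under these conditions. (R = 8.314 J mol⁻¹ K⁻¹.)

ΔG = -6.45 kJ/mol

Q = [E]·[PQ₂] / [A₂]³ = (2.81)·(0.503) / (0.0278)³ = 65800
ΔG = RT ln(Q/Keq) = (8.314 J mol⁻¹ K⁻¹)(350 K) × ln(65800/6.04e5)
   = (2.910 kJ/mol)(-2.217) = -6.45 kJ/mol
ΔG < 0, so the forward reaction is spontaneous (proceeds forward).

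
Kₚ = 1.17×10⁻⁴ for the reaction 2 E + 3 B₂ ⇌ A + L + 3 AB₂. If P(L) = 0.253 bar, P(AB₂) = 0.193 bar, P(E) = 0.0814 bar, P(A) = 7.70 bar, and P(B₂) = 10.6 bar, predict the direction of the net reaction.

reverse (toward reactants)

Qₚ = P(A)·P(L)·P(AB₂)³ / (P(E)²·P(B₂)³) = (7.70)·(0.253)·(0.193)³ / ((0.0814)²·(10.6)³) = 0.00177
Qₚ = 0.00177 > Kₚ = 1.17×10⁻⁴, so the reverse reaction proceeds.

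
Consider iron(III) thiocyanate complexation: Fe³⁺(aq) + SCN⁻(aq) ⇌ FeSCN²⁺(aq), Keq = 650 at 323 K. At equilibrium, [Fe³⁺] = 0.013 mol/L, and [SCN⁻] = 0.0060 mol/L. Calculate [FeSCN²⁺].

[FeSCN²⁺] = 0.051 mol/L

At equilibrium, Keq = [FeSCN²⁺] / ([Fe³⁺]·[SCN⁻]) = 650.
([FeSCN²⁺]) / ((0.013)·(0.0060)) = 650
[FeSCN²⁺] = 0.0507 = 0.051 mol/L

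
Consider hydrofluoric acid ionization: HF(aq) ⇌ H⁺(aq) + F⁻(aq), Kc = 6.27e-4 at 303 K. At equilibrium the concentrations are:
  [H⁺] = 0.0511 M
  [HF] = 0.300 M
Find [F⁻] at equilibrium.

[F⁻] = 0.00368 M

At equilibrium, Kc = [H⁺]·[F⁻] / [HF] = 6.27e-4.
(0.0511)·([F⁻]) / (0.300) = 6.27e-4
[F⁻] = 0.00368 M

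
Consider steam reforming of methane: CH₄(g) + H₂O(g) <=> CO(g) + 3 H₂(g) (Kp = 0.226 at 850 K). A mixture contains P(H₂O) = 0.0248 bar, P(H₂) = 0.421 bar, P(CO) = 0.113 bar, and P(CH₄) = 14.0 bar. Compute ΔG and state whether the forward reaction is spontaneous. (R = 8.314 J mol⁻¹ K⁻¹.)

Qp = P(CO)·P(H₂)³ / (P(CH₄)·P(H₂O)) = (0.113)·(0.421)³ / ((14.0)·(0.0248)) = 0.0243
ΔG = RT ln(Qp/Kp) = (8.314 J mol⁻¹ K⁻¹)(850 K) × ln(0.0243/0.226)
   = (7.067 kJ/mol)(-2.230) = -15.8 kJ/mol
ΔG < 0, so the forward reaction is spontaneous (proceeds forward).

ΔG = -15.8 kJ/mol; the forward reaction is spontaneous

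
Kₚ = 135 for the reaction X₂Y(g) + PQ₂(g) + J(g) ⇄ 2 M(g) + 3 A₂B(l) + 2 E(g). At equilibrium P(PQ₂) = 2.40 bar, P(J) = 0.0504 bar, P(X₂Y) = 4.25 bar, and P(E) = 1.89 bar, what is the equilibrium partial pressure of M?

P(M) = 4.41 bar

(A₂B is a pure liquid — omitted from Kₚ.)
At equilibrium, Kₚ = P(M)²·P(E)² / (P(X₂Y)·P(PQ₂)·P(J)) = 135.
(P(M))²·(1.89)² / ((4.25)·(2.40)·(0.0504)) = 135
P(M)² = 19.4 ⇒ P(M) = 4.41 bar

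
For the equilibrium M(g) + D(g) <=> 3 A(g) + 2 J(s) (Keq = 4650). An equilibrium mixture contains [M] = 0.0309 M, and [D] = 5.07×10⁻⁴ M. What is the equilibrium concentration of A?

(J is a pure solid — omitted from Keq.)
At equilibrium, Keq = [A]³ / ([M]·[D]) = 4650.
([A])³ / ((0.0309)·(5.07×10⁻⁴)) = 4650
[A]³ = 0.0728 ⇒ [A] = 0.418 M

[A] = 0.418 M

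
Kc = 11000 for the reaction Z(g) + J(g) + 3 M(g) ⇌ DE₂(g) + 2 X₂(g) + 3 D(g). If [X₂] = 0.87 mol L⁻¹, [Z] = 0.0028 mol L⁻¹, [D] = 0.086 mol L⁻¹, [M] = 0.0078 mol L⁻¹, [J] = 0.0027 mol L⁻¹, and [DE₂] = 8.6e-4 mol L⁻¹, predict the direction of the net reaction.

in the reverse direction

Qc = [DE₂]·[X₂]²·[D]³ / ([Z]·[J]·[M]³) = (8.6e-4)·(0.87)²·(0.086)³ / ((0.0028)·(0.0027)·(0.0078)³) = 1.2e5
Qc = 1.2e5 > Kc = 11000, so the reverse reaction proceeds.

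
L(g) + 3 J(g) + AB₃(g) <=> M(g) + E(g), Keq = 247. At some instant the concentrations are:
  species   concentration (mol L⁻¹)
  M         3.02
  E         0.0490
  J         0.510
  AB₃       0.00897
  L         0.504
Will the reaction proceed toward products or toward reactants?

at equilibrium

Q = [M]·[E] / ([L]·[J]³·[AB₃]) = (3.02)·(0.0490) / ((0.504)·(0.510)³·(0.00897)) = 247
Q = 247 = Keq, so the system is already at equilibrium.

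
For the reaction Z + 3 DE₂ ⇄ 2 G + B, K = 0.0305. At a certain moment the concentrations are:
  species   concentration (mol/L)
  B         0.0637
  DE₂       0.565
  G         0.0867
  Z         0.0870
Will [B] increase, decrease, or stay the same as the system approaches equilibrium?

stay the same

Q = [G]²·[B] / ([Z]·[DE₂]³) = (0.0867)²·(0.0637) / ((0.0870)·(0.565)³) = 0.0305
Q = 0.0305 = K; the system is at equilibrium.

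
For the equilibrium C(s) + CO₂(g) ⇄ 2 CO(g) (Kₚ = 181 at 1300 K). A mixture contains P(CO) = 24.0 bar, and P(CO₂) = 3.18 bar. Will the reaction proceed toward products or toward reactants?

no net change (already at equilibrium)

(C is a pure solid — omitted from Qₚ.)
Qₚ = P(CO)² / P(CO₂) = (24.0)² / (3.18) = 181
Qₚ = 181 = Kₚ, so the system is already at equilibrium.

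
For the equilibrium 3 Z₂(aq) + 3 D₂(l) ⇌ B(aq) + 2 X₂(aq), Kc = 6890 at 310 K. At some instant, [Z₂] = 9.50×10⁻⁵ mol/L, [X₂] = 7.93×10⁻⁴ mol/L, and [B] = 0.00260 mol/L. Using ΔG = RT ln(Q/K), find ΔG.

(D₂ is a pure liquid — omitted from Qc.)
Qc = [B]·[X₂]² / [Z₂]³ = (0.00260)·(7.93×10⁻⁴)² / (9.50×10⁻⁵)³ = 1910
ΔG = RT ln(Qc/Kc) = (8.314 J mol⁻¹ K⁻¹)(310 K) × ln(1910/6890)
   = (2.577 kJ/mol)(-1.283) = -3.31 kJ/mol
ΔG < 0, so the forward reaction is spontaneous (proceeds forward).

ΔG = -3.31 kJ/mol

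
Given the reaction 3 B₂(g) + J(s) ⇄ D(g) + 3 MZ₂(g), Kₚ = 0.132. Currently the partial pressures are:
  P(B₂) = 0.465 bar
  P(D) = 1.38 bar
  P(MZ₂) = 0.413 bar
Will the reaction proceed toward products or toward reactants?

(J is a pure solid — omitted from Qₚ.)
Qₚ = P(D)·P(MZ₂)³ / P(B₂)³ = (1.38)·(0.413)³ / (0.465)³ = 0.967
Qₚ = 0.967 > Kₚ = 0.132, so the reverse reaction proceeds.

to the left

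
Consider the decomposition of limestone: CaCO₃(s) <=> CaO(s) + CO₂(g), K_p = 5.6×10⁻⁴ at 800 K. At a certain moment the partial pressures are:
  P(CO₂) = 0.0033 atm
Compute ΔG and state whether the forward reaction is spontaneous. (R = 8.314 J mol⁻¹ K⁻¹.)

(CaCO₃, CaO are pure solids — omitted from Q_p.)
Q_p = P(CO₂) = 0.00330
ΔG = RT ln(Q_p/K_p) = (8.314 J mol⁻¹ K⁻¹)(800 K) × ln(0.00330/5.6×10⁻⁴)
   = (6.651 kJ/mol)(1.774) = 11.8 kJ/mol
ΔG > 0, so the forward reaction is non-spontaneous (proceeds in reverse).

ΔG = 11.8 kJ/mol; the forward reaction is non-spontaneous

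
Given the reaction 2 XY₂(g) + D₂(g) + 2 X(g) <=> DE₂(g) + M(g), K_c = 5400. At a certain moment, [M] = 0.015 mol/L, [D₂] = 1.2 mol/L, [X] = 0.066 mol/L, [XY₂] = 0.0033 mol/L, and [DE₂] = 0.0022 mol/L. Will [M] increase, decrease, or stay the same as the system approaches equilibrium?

increase

Q_c = [DE₂]·[M] / ([XY₂]²·[D₂]·[X]²) = (0.0022)·(0.015) / ((0.0033)²·(1.2)·(0.066)²) = 580
Q_c = 580 < K_c = 5400: net forward reaction.
M is a product, so it increases.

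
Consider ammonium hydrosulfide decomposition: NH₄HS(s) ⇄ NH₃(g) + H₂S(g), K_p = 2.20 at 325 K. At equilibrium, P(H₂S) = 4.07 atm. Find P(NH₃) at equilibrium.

(NH₄HS is a pure solid — omitted from K_p.)
At equilibrium, K_p = P(NH₃)·P(H₂S) = 2.20.
(P(NH₃))·(4.07) = 2.20
P(NH₃) = 0.541 atm

P(NH₃) = 0.541 atm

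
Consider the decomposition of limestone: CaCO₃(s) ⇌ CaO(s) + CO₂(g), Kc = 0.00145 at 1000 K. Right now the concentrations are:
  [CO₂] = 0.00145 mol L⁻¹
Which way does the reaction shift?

(CaCO₃, CaO are pure solids — omitted from Qc.)
Qc = [CO₂] = 0.00145
Qc = 0.00145 = Kc, so the system is already at equilibrium.

no net change (already at equilibrium)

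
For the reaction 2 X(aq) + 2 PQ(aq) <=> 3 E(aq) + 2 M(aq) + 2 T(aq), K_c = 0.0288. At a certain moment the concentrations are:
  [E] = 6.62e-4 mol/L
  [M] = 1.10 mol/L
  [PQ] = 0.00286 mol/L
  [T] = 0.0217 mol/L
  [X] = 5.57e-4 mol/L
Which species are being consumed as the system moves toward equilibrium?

Q_c = [E]³·[M]²·[T]² / ([X]²·[PQ]²) = (6.62e-4)³·(1.10)²·(0.0217)² / ((5.57e-4)²·(0.00286)²) = 0.0651
Q_c = 0.0651 > K_c = 0.0288: net reverse reaction.

E, M, T (products)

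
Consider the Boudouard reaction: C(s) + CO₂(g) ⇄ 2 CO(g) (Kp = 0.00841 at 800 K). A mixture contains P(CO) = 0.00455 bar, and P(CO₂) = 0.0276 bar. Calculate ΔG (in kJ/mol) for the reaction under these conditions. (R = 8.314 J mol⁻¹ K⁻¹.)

ΔG = -16.1 kJ/mol

(C is a pure solid — omitted from Qp.)
Qp = P(CO)² / P(CO₂) = (0.00455)² / (0.0276) = 7.50×10⁻⁴
ΔG = RT ln(Qp/Kp) = (8.314 J mol⁻¹ K⁻¹)(800 K) × ln(7.50×10⁻⁴/0.00841)
   = (6.651 kJ/mol)(-2.417) = -16.1 kJ/mol
ΔG < 0, so the forward reaction is spontaneous (proceeds forward).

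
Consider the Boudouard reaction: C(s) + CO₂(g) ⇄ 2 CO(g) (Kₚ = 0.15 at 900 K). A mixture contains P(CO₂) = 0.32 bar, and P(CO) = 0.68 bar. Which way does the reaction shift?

(C is a pure solid — omitted from Qₚ.)
Qₚ = P(CO)² / P(CO₂) = (0.68)² / (0.32) = 1.4
Qₚ = 1.4 > Kₚ = 0.15, so the reverse reaction proceeds.

in the reverse direction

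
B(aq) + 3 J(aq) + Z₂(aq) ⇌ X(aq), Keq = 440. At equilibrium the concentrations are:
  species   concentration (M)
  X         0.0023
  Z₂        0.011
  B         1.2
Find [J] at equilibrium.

[J] = 0.073 M

At equilibrium, Keq = [X] / ([B]·[J]³·[Z₂]) = 440.
(0.0023) / ((1.2)·([J])³·(0.011)) = 440
[J]³ = 3.96×10⁻⁴ ⇒ [J] = 0.073 M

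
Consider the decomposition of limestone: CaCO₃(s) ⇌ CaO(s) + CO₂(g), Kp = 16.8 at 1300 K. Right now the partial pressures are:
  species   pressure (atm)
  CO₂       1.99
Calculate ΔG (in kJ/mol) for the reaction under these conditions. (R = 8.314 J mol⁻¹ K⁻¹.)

(CaCO₃, CaO are pure solids — omitted from Qp.)
Qp = P(CO₂) = 1.99
ΔG = RT ln(Qp/Kp) = (8.314 J mol⁻¹ K⁻¹)(1300 K) × ln(1.99/16.8)
   = (10.81 kJ/mol)(-2.133) = -23.1 kJ/mol
ΔG < 0, so the forward reaction is spontaneous (proceeds forward).

ΔG = -23.1 kJ/mol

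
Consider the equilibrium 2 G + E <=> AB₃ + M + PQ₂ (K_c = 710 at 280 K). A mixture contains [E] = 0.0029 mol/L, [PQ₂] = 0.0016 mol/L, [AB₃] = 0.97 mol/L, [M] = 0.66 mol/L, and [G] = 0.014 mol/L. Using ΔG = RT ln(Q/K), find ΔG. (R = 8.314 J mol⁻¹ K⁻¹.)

ΔG = 2.17 kJ/mol

Q_c = [AB₃]·[M]·[PQ₂] / ([G]²·[E]) = (0.97)·(0.66)·(0.0016) / ((0.014)²·(0.0029)) = 1800
ΔG = RT ln(Q_c/K_c) = (8.314 J mol⁻¹ K⁻¹)(280 K) × ln(1800/710)
   = (2.328 kJ/mol)(0.9303) = 2.17 kJ/mol
ΔG > 0, so the forward reaction is non-spontaneous (proceeds in reverse).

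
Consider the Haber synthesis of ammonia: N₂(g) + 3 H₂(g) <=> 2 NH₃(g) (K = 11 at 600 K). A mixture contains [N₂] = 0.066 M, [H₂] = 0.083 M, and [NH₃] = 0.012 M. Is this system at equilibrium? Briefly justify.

Q = [NH₃]² / ([N₂]·[H₂]³) = (0.012)² / ((0.066)·(0.083)³) = 3.8
Q = 3.8 < K = 11: net forward reaction.

no; Q < K, reaction proceeds forward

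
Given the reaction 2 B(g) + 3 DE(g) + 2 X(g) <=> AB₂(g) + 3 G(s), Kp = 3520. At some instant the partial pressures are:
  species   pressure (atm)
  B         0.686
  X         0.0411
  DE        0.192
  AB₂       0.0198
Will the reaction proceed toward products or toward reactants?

neither direction; the system is at equilibrium

(G is a pure solid — omitted from Qp.)
Qp = P(AB₂) / (P(B)²·P(DE)³·P(X)²) = (0.0198) / ((0.686)²·(0.192)³·(0.0411)²) = 3520
Qp = 3520 = Kp, so the system is already at equilibrium.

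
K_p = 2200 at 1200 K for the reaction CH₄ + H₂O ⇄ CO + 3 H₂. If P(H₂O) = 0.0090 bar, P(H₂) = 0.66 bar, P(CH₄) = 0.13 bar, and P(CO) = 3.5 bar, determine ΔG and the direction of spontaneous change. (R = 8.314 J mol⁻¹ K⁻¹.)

Q_p = P(CO)·P(H₂)³ / (P(CH₄)·P(H₂O)) = (3.5)·(0.66)³ / ((0.13)·(0.0090)) = 860
ΔG = RT ln(Q_p/K_p) = (8.314 J mol⁻¹ K⁻¹)(1200 K) × ln(860/2200)
   = (9.977 kJ/mol)(-0.9393) = -9.37 kJ/mol
ΔG < 0, so the forward reaction is spontaneous (proceeds forward).

ΔG = -9.37 kJ/mol; the forward reaction is spontaneous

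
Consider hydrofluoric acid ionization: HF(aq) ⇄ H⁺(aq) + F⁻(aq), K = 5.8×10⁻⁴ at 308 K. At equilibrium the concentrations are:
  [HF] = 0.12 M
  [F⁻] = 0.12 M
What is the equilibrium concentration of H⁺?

[H⁺] = 5.8×10⁻⁴ M

At equilibrium, K = [H⁺]·[F⁻] / [HF] = 5.8×10⁻⁴.
([H⁺])·(0.12) / (0.12) = 5.8×10⁻⁴
[H⁺] = 5.80×10⁻⁴ = 5.8×10⁻⁴ M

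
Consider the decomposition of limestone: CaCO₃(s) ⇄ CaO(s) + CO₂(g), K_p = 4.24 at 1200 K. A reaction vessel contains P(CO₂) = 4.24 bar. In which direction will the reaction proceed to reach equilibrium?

(CaCO₃, CaO are pure solids — omitted from Q_p.)
Q_p = P(CO₂) = 4.24
Q_p = 4.24 = K_p, so the system is already at equilibrium.

neither direction; the system is at equilibrium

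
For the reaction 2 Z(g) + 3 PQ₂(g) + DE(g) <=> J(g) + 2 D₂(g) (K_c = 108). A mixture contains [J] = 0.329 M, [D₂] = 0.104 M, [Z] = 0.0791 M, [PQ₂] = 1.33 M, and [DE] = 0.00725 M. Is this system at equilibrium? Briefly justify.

Q_c = [J]·[D₂]² / ([Z]²·[PQ₂]³·[DE]) = (0.329)·(0.104)² / ((0.0791)²·(1.33)³·(0.00725)) = 33.3
Q_c = 33.3 < K_c = 108: net forward reaction.

no; Q < K, reaction proceeds forward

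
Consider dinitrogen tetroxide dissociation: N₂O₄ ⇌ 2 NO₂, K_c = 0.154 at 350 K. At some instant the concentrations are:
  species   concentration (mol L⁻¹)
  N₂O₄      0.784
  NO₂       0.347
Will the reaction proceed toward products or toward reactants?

at equilibrium

Q_c = [NO₂]² / [N₂O₄] = (0.347)² / (0.784) = 0.154
Q_c = 0.154 = K_c, so the system is already at equilibrium.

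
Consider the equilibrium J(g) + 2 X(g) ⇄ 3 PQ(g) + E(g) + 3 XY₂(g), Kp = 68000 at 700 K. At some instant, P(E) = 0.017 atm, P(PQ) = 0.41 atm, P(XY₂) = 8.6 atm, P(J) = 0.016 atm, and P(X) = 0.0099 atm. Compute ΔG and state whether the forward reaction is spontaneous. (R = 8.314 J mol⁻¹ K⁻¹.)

Qp = P(PQ)³·P(E)·P(XY₂)³ / (P(J)·P(X)²) = (0.41)³·(0.017)·(8.6)³ / ((0.016)·(0.0099)²) = 4.75×10⁵
ΔG = RT ln(Qp/Kp) = (8.314 J mol⁻¹ K⁻¹)(700 K) × ln(4.75×10⁵/68000)
   = (5.820 kJ/mol)(1.944) = 11.3 kJ/mol
ΔG > 0, so the forward reaction is non-spontaneous (proceeds in reverse).

ΔG = 11.3 kJ/mol; the forward reaction is non-spontaneous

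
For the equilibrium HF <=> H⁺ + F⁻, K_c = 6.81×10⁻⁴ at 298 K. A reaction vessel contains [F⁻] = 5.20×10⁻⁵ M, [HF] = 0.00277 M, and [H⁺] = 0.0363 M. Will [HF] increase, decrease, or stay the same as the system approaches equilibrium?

stay the same

Q_c = [H⁺]·[F⁻] / [HF] = (0.0363)·(5.20×10⁻⁵) / (0.00277) = 6.81×10⁻⁴
Q_c = 6.81×10⁻⁴ = K_c; the system is at equilibrium.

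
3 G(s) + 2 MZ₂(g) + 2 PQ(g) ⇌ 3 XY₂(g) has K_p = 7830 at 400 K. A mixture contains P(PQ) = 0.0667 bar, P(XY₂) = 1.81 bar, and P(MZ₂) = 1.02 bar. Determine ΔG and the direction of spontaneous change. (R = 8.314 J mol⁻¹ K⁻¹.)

(G is a pure solid — omitted from Q_p.)
Q_p = P(XY₂)³ / (P(MZ₂)²·P(PQ)²) = (1.81)³ / ((1.02)²·(0.0667)²) = 1280
ΔG = RT ln(Q_p/K_p) = (8.314 J mol⁻¹ K⁻¹)(400 K) × ln(1280/7830)
   = (3.326 kJ/mol)(-1.811) = -6.02 kJ/mol
ΔG < 0, so the forward reaction is spontaneous (proceeds forward).

ΔG = -6.02 kJ/mol; the forward reaction is spontaneous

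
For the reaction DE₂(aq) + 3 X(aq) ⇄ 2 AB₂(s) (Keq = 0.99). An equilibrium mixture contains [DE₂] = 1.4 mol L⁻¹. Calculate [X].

[X] = 0.90 mol L⁻¹

(AB₂ is a pure solid — omitted from Keq.)
At equilibrium, Keq = 1 / ([DE₂]·[X]³) = 0.99.
1 / ((1.4)·([X])³) = 0.99
[X]³ = 0.722 ⇒ [X] = 0.90 mol L⁻¹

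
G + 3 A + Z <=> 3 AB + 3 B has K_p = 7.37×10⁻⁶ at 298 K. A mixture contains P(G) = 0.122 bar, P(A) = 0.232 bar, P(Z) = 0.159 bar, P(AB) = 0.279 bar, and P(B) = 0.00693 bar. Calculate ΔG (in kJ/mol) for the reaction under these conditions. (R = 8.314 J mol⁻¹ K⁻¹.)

ΔG = 3.46 kJ/mol

Q_p = P(AB)³·P(B)³ / (P(G)·P(A)³·P(Z)) = (0.279)³·(0.00693)³ / ((0.122)·(0.232)³·(0.159)) = 2.98×10⁻⁵
ΔG = RT ln(Q_p/K_p) = (8.314 J mol⁻¹ K⁻¹)(298 K) × ln(2.98×10⁻⁵/7.37×10⁻⁶)
   = (2.478 kJ/mol)(1.397) = 3.46 kJ/mol
ΔG > 0, so the forward reaction is non-spontaneous (proceeds in reverse).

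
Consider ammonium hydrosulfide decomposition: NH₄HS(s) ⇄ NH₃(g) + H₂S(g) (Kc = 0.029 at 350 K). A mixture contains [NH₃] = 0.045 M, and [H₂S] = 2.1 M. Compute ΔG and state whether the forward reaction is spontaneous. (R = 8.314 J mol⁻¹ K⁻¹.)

(NH₄HS is a pure solid — omitted from Qc.)
Qc = [NH₃]·[H₂S] = (0.045)·(2.1) = 0.0945
ΔG = RT ln(Qc/Kc) = (8.314 J mol⁻¹ K⁻¹)(350 K) × ln(0.0945/0.029)
   = (2.910 kJ/mol)(1.181) = 3.44 kJ/mol
ΔG > 0, so the forward reaction is non-spontaneous (proceeds in reverse).

ΔG = 3.44 kJ/mol; the forward reaction is non-spontaneous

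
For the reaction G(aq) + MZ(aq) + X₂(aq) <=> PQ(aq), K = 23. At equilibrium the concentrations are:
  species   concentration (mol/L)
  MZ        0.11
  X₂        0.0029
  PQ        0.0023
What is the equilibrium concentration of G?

[G] = 0.31 mol/L

At equilibrium, K = [PQ] / ([G]·[MZ]·[X₂]) = 23.
(0.0023) / (([G])·(0.11)·(0.0029)) = 23
[G] = 0.313 = 0.31 mol/L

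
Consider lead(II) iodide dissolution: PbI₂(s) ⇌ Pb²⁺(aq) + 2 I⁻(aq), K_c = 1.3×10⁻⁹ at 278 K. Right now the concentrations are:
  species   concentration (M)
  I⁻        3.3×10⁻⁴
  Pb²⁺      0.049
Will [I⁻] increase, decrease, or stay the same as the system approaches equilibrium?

(PbI₂ is a pure solid — omitted from Q_c.)
Q_c = [Pb²⁺]·[I⁻]² = (0.049)·(3.3×10⁻⁴)² = 5.3×10⁻⁹
Q_c = 5.3×10⁻⁹ > K_c = 1.3×10⁻⁹: net reverse reaction.
I⁻ is a product, so it decreases.

decrease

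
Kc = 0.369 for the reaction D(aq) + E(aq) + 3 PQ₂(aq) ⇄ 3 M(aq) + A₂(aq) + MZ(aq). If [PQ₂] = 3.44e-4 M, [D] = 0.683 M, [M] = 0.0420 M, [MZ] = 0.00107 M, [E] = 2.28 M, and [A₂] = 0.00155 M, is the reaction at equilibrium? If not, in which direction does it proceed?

in the reverse direction

Qc = [M]³·[A₂]·[MZ] / ([D]·[E]·[PQ₂]³) = (0.0420)³·(0.00155)·(0.00107) / ((0.683)·(2.28)·(3.44e-4)³) = 1.94
Qc = 1.94 > Kc = 0.369, so the reverse reaction proceeds.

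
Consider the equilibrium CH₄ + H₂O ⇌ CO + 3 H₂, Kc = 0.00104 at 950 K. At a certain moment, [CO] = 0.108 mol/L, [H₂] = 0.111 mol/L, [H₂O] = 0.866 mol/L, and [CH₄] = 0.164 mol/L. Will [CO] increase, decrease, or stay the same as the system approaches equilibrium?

Qc = [CO]·[H₂]³ / ([CH₄]·[H₂O]) = (0.108)·(0.111)³ / ((0.164)·(0.866)) = 0.00104
Qc = 0.00104 = Kc; the system is at equilibrium.

stay the same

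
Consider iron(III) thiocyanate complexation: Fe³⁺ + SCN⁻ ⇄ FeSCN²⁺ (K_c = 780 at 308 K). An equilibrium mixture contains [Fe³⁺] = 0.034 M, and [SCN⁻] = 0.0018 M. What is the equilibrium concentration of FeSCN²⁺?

[FeSCN²⁺] = 0.048 M

At equilibrium, K_c = [FeSCN²⁺] / ([Fe³⁺]·[SCN⁻]) = 780.
([FeSCN²⁺]) / ((0.034)·(0.0018)) = 780
[FeSCN²⁺] = 0.0477 = 0.048 M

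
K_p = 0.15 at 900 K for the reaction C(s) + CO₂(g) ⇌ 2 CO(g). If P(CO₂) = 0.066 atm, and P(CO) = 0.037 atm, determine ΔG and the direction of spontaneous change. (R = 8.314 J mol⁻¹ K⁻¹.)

ΔG = -14.8 kJ/mol; the forward reaction is spontaneous

(C is a pure solid — omitted from Q_p.)
Q_p = P(CO)² / P(CO₂) = (0.037)² / (0.066) = 0.0207
ΔG = RT ln(Q_p/K_p) = (8.314 J mol⁻¹ K⁻¹)(900 K) × ln(0.0207/0.15)
   = (7.483 kJ/mol)(-1.981) = -14.8 kJ/mol
ΔG < 0, so the forward reaction is spontaneous (proceeds forward).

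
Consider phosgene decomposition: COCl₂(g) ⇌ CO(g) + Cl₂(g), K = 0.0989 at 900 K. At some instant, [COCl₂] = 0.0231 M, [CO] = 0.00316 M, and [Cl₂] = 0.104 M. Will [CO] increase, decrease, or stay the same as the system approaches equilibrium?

increase

Q = [CO]·[Cl₂] / [COCl₂] = (0.00316)·(0.104) / (0.0231) = 0.0142
Q = 0.0142 < K = 0.0989: net forward reaction.
CO is a product, so it increases.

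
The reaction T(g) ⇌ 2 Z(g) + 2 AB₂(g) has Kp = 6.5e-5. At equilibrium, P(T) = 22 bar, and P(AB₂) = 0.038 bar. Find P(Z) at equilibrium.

At equilibrium, Kp = P(Z)²·P(AB₂)² / P(T) = 6.5e-5.
(P(Z))²·(0.038)² / (22) = 6.5e-5
P(Z)² = 0.990 ⇒ P(Z) = 1.0 bar

P(Z) = 1.0 bar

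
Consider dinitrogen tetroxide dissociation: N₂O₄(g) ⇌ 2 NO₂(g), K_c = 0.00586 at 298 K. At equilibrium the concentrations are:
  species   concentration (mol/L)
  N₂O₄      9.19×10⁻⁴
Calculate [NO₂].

At equilibrium, K_c = [NO₂]² / [N₂O₄] = 0.00586.
([NO₂])² / (9.19×10⁻⁴) = 0.00586
[NO₂]² = 5.39×10⁻⁶ ⇒ [NO₂] = 0.00232 mol/L

[NO₂] = 0.00232 mol/L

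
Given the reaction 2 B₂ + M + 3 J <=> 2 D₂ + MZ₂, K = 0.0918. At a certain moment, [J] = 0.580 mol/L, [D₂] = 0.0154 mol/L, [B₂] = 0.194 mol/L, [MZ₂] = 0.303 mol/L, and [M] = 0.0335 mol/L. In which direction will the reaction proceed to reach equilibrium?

Q = [D₂]²·[MZ₂] / ([B₂]²·[M]·[J]³) = (0.0154)²·(0.303) / ((0.194)²·(0.0335)·(0.580)³) = 0.292
Q = 0.292 > K = 0.0918, so the reverse reaction proceeds.

toward reactants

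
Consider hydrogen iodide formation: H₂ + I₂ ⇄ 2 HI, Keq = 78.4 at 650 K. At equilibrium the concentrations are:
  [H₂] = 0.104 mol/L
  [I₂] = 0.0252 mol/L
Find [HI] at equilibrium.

[HI] = 0.453 mol/L

At equilibrium, Keq = [HI]² / ([H₂]·[I₂]) = 78.4.
([HI])² / ((0.104)·(0.0252)) = 78.4
[HI]² = 0.205 ⇒ [HI] = 0.453 mol/L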